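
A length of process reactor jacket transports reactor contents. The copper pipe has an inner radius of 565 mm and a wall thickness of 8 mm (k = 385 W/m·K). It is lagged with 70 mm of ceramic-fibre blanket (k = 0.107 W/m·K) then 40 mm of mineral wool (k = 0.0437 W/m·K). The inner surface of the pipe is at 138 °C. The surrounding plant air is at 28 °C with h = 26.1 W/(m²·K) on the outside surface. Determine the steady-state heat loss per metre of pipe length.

q′ ≈ 275 W/m

Radial resistances (cylindrical: R_cond = ln(r_o/r_i)/(2πkL), R_conv = 1/(h·2πrL)):
R_copper pipe wall = ln(573/565)/(2π×385×1) = 5.812×10^-6 K/W
R_ceramic-fibre blanket = ln(643/573)/(2π×0.107×1) = 0.1714 K/W
R_mineral wool = ln(683/643)/(2π×0.0437×1) = 0.2198 K/W
R_outer film = 1/(h_o·2πr_oL) = 1/(26.1×2π×0.683×1) = 0.008928 K/W
R_total = 0.4002 K/W
Q = ΔT/R_total = 110/0.4002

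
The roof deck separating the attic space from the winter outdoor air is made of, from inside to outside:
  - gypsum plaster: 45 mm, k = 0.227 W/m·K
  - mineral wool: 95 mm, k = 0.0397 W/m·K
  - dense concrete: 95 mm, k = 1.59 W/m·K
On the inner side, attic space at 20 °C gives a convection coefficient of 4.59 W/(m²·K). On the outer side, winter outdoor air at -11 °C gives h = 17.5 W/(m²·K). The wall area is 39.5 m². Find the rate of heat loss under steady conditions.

Q ≈ 418 W

Using the resistance-network approach (series):
R_inner film = 1/(h_i·A) = 1/(4.59×39.5) = 0.005516 K/W
R_gypsum plaster = L/(kA) = 0.045/(0.227×39.5) = 0.005019 K/W
R_mineral wool = L/(kA) = 0.095/(0.0397×39.5) = 0.06058 K/W
R_dense concrete = L/(kA) = 0.095/(1.59×39.5) = 0.001513 K/W
R_outer film = 1/(h_o·A) = 1/(17.5×39.5) = 0.001447 K/W
R_total = 0.07407 K/W
Q = ΔT / R_total = 31 / 0.07407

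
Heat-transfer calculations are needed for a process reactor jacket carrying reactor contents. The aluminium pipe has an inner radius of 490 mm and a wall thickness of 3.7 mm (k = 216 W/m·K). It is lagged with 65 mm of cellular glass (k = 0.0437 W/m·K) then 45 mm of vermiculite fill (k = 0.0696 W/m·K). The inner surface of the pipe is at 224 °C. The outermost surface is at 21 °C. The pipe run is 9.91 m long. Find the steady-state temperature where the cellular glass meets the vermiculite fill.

Treating each annulus and film as a series resistance:
R_aluminium pipe wall = ln(493.7/490)/(2π×216×9.91) = 5.593×10^-7 K/W
R_cellular glass = ln(558.7/493.7)/(2π×0.0437×9.91) = 0.04545 K/W
R_vermiculite fill = ln(603.7/558.7)/(2π×0.0696×9.91) = 0.01787 K/W
R_total = 0.06333 K/W
Q = ΔT/R_total = 203/0.06333
Q = 3210 W
T_interface = T_inner − Q·ΣR(inner→interface) = 224 − 3210×0.04546

T ≈ 78.3 °C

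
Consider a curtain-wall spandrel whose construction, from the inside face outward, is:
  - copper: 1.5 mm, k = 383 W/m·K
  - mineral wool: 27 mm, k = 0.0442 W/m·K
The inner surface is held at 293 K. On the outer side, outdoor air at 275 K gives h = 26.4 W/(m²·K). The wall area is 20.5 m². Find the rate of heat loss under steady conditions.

Q ≈ 569 W

Treating each layer as a thermal resistance in series:
R_copper = L/(kA) = 0.0015/(383×20.5) = 1.91×10^-7 K/W
R_mineral wool = L/(kA) = 0.027/(0.0442×20.5) = 0.0298 K/W
R_outer film = 1/(h_o·A) = 1/(26.4×20.5) = 0.001848 K/W
R_total = 0.03165 K/W
Q = ΔT / R_total = 18 / 0.03165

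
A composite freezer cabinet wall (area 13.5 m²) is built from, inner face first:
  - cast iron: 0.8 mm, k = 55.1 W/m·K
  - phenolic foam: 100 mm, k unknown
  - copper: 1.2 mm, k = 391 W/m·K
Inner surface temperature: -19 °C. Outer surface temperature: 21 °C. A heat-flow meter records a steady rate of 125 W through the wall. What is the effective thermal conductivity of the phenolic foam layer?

Thermal resistances in series:
R_cast iron = L/(kA) = 0.0008/(55.1×13.5) = 1.075×10^-6 K/W
R_copper = L/(kA) = 0.0012/(391×13.5) = 2.273×10^-7 K/W
Sum of known resistances R_other = 1.303×10^-6 K/W
Total R = ΔT/Q = 40/125 = 0.32 K/W
R_phenolic foam = R_total − R_other = 0.32 K/W
k = L/(R·A) = 0.1/(0.32×13.5)

k ≈ 0.0231 W/(m·K)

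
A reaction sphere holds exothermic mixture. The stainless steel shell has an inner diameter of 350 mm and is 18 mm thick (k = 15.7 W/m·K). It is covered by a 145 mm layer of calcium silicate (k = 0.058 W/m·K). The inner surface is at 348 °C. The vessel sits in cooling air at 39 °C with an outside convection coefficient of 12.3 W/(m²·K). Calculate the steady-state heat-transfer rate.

Spherical conduction: R = (1/r_in − 1/r_out)/(4πk) per layer; series-sum.
R_stainless steel shell = (1/0.175 − 1/0.193)/(4π×15.7) = 0.002701 K/W
R_calcium silicate = (1/0.193 − 1/0.338)/(4π×0.058) = 3.05 K/W
R_outer film = 1/(h·4πr_o²) = 1/(12.3×4π×0.338²) = 0.05663 K/W
R_total = 3.109 K/W
Q = ΔT/R_total = 309/3.109

Q ≈ 99.4 W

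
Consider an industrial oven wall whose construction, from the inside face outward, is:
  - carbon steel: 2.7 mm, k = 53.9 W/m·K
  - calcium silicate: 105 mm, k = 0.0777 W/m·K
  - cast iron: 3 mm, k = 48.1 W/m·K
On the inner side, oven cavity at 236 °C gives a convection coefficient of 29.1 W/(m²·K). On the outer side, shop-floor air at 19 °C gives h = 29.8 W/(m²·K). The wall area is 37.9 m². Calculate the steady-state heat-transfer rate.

Q ≈ 5790 W

Treating each layer as a thermal resistance in series:
R_inner film = 1/(h_i·A) = 1/(29.1×37.9) = 9.067×10^-4 K/W
R_carbon steel = L/(kA) = 0.0027/(53.9×37.9) = 1.322×10^-6 K/W
R_calcium silicate = L/(kA) = 0.105/(0.0777×37.9) = 0.03566 K/W
R_cast iron = L/(kA) = 0.003/(48.1×37.9) = 1.646×10^-6 K/W
R_outer film = 1/(h_o·A) = 1/(29.8×37.9) = 8.854×10^-4 K/W
R_total = 0.03745 K/W
Q = ΔT / R_total = 217 / 0.03745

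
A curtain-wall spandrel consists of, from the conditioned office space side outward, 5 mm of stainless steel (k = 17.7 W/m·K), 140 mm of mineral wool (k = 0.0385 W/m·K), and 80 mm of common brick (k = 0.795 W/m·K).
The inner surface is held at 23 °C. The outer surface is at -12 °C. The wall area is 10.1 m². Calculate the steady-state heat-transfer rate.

Series thermal resistances:
R_stainless steel = L/(kA) = 0.005/(17.7×10.1) = 2.797×10^-5 K/W
R_mineral wool = L/(kA) = 0.14/(0.0385×10.1) = 0.36 K/W
R_common brick = L/(kA) = 0.08/(0.795×10.1) = 0.009963 K/W
R_total = 0.37 K/W
Q = ΔT / R_total = 35 / 0.37

Q ≈ 94.6 W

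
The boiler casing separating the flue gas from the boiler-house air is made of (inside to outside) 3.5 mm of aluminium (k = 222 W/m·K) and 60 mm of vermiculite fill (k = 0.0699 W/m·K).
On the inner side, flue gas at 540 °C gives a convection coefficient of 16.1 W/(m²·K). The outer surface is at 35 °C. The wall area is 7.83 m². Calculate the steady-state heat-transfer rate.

Thermal resistances in series:
R_inner film = 1/(h_i·A) = 1/(16.1×7.83) = 0.007933 K/W
R_aluminium = L/(kA) = 0.0035/(222×7.83) = 2.014×10^-6 K/W
R_vermiculite fill = L/(kA) = 0.06/(0.0699×7.83) = 0.1096 K/W
R_total = 0.1176 K/W
Q = ΔT / R_total = 505 / 0.1176

Q ≈ 4300 W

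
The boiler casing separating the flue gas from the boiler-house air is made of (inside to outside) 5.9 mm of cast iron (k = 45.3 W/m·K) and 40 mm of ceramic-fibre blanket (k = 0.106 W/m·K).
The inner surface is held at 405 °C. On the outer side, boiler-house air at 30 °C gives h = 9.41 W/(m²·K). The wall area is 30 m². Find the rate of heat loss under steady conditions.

Using the resistance-network approach (series):
R_cast iron = L/(kA) = 0.0059/(45.3×30) = 4.341×10^-6 K/W
R_ceramic-fibre blanket = L/(kA) = 0.04/(0.106×30) = 0.01258 K/W
R_outer film = 1/(h_o·A) = 1/(9.41×30) = 0.003542 K/W
R_total = 0.01613 K/W
Q = ΔT / R_total = 375 / 0.01613

Q ≈ 23300 W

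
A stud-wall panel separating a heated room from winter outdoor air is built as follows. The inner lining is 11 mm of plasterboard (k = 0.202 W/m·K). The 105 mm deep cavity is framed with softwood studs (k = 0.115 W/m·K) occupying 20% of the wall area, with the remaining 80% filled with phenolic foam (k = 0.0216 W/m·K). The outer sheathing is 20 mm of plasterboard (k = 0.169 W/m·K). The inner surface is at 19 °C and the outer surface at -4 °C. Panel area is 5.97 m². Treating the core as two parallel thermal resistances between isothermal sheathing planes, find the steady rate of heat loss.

Q ≈ 49.4 W

Sheathing layers in series; stud and cavity paths in parallel between them.
R_inner = 0.011/(0.202×5.97) = 0.009122 K/W
R_stud  = 0.105/(0.115×0.2×5.97) = 0.7647 K/W
R_cav   = 0.105/(0.0216×0.8×5.97) = 1.018 K/W
1/R_core = 1/R_stud + 1/R_cav → R_core = 0.4366 K/W
R_outer = 0.02/(0.169×5.97) = 0.01982 K/W
R_total = 0.4656 K/W
Q = ΔT/R_total = 23/0.4656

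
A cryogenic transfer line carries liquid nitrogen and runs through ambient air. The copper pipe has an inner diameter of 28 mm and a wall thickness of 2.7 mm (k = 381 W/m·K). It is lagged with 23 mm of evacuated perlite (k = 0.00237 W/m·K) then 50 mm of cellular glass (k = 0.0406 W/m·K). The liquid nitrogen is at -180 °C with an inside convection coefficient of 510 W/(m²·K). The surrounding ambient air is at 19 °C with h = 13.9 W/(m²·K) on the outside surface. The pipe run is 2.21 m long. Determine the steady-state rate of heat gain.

Cylindrical conduction, so R = ln(r₂/r₁)/(2πkL) per layer, in series:
R_inner film = 1/(h_i·2πr₁L) = 1/(510×2π×0.014×2.21) = 0.01009 K/W
R_copper pipe wall = ln(16.7/14)/(2π×381×2.21) = 3.333×10^-5 K/W
R_evacuated perlite = ln(39.7/16.7)/(2π×0.00237×2.21) = 26.31 K/W
R_cellular glass = ln(89.7/39.7)/(2π×0.0406×2.21) = 1.446 K/W
R_outer film = 1/(h_o·2πr_oL) = 1/(13.9×2π×0.0897×2.21) = 0.05776 K/W
R_total = 27.83 K/W
Q = ΔT/R_total = 199/27.83

Q ≈ 7.15 W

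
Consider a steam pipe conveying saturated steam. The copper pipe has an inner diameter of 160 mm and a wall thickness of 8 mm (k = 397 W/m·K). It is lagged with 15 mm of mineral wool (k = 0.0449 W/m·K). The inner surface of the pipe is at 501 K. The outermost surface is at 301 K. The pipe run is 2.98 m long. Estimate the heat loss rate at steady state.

Radial resistances (cylindrical: R_cond = ln(r_o/r_i)/(2πkL), R_conv = 1/(h·2πrL)):
R_copper pipe wall = ln(88/80)/(2π×397×2.98) = 1.282×10^-5 K/W
R_mineral wool = ln(103/88)/(2π×0.0449×2.98) = 0.1872 K/W
R_total = 0.1872 K/W
Q = ΔT/R_total = 200/0.1872

Q ≈ 1070 W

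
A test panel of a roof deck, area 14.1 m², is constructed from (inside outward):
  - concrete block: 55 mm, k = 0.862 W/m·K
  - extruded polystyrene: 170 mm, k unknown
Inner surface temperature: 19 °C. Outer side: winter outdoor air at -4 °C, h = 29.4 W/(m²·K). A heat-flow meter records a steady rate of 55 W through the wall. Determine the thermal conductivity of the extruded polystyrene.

Treating each layer as a thermal resistance in series:
R_concrete block = L/(kA) = 0.055/(0.862×14.1) = 0.004525 K/W
R_outer film = 1/(h_o·A) = 1/(29.4×14.1) = 0.002412 K/W
Sum of known resistances R_other = 0.006937 K/W
Total R = ΔT/Q = 23/55 = 0.4182 K/W
R_extruded polystyrene = R_total − R_other = 0.4112 K/W
k = L/(R·A) = 0.17/(0.4112×14.1)

k ≈ 0.0293 W/(m·K)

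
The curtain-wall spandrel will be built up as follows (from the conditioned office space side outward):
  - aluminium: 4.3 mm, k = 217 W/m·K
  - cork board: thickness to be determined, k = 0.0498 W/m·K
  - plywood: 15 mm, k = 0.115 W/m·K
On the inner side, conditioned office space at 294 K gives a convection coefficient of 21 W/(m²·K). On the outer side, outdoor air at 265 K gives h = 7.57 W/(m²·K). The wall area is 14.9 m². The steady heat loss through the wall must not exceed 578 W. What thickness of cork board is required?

Thermal resistances in series:
R_inner film = 1/(h_i·A) = 1/(21×14.9) = 0.003196 K/W
R_aluminium = L/(kA) = 0.0043/(217×14.9) = 1.33×10^-6 K/W
R_plywood = L/(kA) = 0.015/(0.115×14.9) = 0.008754 K/W
R_outer film = 1/(h_o·A) = 1/(7.57×14.9) = 0.008866 K/W
Sum of the known resistances R_other = 0.02082 K/W
Required total resistance R_tot = ΔT/Q_allow = 29/578 = 0.05017 K/W
R_cork board = R_tot − R_other = 0.02936 K/W
L = R·k·A = 0.02936×0.0498×14.9

L ≈ 21.8 mm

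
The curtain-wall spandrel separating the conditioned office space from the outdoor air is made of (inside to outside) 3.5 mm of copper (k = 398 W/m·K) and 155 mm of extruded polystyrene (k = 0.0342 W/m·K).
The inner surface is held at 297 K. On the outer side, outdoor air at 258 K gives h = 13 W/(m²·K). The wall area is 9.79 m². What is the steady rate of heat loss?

Q ≈ 82.8 W

Series thermal resistances:
R_copper = L/(kA) = 0.0035/(398×9.79) = 8.983×10^-7 K/W
R_extruded polystyrene = L/(kA) = 0.155/(0.0342×9.79) = 0.4629 K/W
R_outer film = 1/(h_o·A) = 1/(13×9.79) = 0.007857 K/W
R_total = 0.4708 K/W
Q = ΔT / R_total = 39 / 0.4708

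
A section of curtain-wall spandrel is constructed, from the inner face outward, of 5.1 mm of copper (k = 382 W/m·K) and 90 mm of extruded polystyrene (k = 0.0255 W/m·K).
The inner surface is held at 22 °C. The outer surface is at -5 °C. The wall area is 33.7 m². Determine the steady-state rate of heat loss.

Series thermal resistances:
R_copper = L/(kA) = 0.0051/(382×33.7) = 3.962×10^-7 K/W
R_extruded polystyrene = L/(kA) = 0.09/(0.0255×33.7) = 0.1047 K/W
R_total = 0.1047 K/W
Q = ΔT / R_total = 27 / 0.1047

Q ≈ 258 W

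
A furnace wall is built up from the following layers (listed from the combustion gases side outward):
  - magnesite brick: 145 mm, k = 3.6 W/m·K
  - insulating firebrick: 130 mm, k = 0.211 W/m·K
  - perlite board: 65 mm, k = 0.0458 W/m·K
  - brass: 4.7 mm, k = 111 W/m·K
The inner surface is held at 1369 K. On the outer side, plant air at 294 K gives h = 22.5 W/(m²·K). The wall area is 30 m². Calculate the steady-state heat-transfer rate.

Using the resistance-network approach (series):
R_magnesite brick = L/(kA) = 0.145/(3.6×30) = 0.001343 K/W
R_insulating firebrick = L/(kA) = 0.13/(0.211×30) = 0.02054 K/W
R_perlite board = L/(kA) = 0.065/(0.0458×30) = 0.04731 K/W
R_brass = L/(kA) = 0.0047/(111×30) = 1.411×10^-6 K/W
R_outer film = 1/(h_o·A) = 1/(22.5×30) = 0.001481 K/W
R_total = 0.07067 K/W
Q = ΔT / R_total = 1075 / 0.07067

Q ≈ 15200 W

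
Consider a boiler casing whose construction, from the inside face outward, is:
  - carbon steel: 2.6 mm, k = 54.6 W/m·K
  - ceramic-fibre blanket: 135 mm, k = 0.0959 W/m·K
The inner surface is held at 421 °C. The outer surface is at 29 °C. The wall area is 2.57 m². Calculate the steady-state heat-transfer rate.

Model the wall as resistances in series:
R_carbon steel = L/(kA) = 0.0026/(54.6×2.57) = 1.853×10^-5 K/W
R_ceramic-fibre blanket = L/(kA) = 0.135/(0.0959×2.57) = 0.5477 K/W
R_total = 0.5478 K/W
Q = ΔT / R_total = 392 / 0.5478

Q ≈ 716 W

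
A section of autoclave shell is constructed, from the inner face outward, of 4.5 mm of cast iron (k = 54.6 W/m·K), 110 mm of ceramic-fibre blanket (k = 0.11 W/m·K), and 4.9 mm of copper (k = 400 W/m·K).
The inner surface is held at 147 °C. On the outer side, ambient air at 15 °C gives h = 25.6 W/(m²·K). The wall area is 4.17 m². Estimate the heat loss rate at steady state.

Q ≈ 530 W

Using the resistance-network approach (series):
R_cast iron = L/(kA) = 0.0045/(54.6×4.17) = 1.976×10^-5 K/W
R_ceramic-fibre blanket = L/(kA) = 0.11/(0.11×4.17) = 0.2398 K/W
R_copper = L/(kA) = 0.0049/(400×4.17) = 2.938×10^-6 K/W
R_outer film = 1/(h_o·A) = 1/(25.6×4.17) = 0.009368 K/W
R_total = 0.2492 K/W
Q = ΔT / R_total = 132 / 0.2492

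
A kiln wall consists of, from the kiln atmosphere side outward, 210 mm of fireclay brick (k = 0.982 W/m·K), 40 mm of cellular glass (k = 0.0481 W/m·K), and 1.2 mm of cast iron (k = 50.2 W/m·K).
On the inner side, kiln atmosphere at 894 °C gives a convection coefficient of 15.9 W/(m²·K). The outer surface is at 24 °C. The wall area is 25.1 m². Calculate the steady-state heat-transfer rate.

Treating each layer as a thermal resistance in series:
R_inner film = 1/(h_i·A) = 1/(15.9×25.1) = 0.002506 K/W
R_fireclay brick = L/(kA) = 0.21/(0.982×25.1) = 0.00852 K/W
R_cellular glass = L/(kA) = 0.04/(0.0481×25.1) = 0.03313 K/W
R_cast iron = L/(kA) = 0.0012/(50.2×25.1) = 9.524×10^-7 K/W
R_total = 0.04416 K/W
Q = ΔT / R_total = 870 / 0.04416

Q ≈ 19700 W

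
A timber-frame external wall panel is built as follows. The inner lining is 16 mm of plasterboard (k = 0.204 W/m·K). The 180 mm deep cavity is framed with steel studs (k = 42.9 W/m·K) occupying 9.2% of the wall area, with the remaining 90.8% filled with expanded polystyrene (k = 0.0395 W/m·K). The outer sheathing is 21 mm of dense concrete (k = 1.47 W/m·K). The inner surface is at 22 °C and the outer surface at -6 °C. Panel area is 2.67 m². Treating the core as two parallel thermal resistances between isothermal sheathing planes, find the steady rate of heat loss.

Sheathing layers in series; stud and cavity paths in parallel between them.
R_inner = 0.016/(0.204×2.67) = 0.02938 K/W
R_stud  = 0.18/(42.9×0.092×2.67) = 0.01708 K/W
R_cav   = 0.18/(0.0395×0.908×2.67) = 1.88 K/W
1/R_core = 1/R_stud + 1/R_cav → R_core = 0.01693 K/W
R_outer = 0.021/(1.47×2.67) = 0.00535 K/W
R_total = 0.05165 K/W
Q = ΔT/R_total = 28/0.05165

Q ≈ 542 W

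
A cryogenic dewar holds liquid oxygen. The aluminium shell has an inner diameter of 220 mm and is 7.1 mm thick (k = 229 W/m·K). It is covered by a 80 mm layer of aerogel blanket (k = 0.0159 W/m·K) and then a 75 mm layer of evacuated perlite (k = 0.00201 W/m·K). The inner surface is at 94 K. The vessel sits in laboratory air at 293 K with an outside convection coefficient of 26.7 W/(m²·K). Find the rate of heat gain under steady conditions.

Spherical conduction: R = (1/r_in − 1/r_out)/(4πk) per layer; series-sum.
R_aluminium shell = (1/0.11 − 1/0.1171)/(4π×229) = 1.915×10^-4 K/W
R_aerogel blanket = (1/0.1171 − 1/0.1971)/(4π×0.0159) = 17.35 K/W
R_evacuated perlite = (1/0.1971 − 1/0.2721)/(4π×0.00201) = 55.37 K/W
R_outer film = 1/(h·4πr_o²) = 1/(26.7×4π×0.2721²) = 0.04026 K/W
R_total = 72.75 K/W
Q = ΔT/R_total = 199/72.75

Q ≈ 2.74 W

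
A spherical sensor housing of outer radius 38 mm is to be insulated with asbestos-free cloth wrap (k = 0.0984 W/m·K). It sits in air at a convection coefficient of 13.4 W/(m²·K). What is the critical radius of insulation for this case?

For a sphere r_cr = 2k/h = 2×0.0984/13.4
r_cr = 14.7 mm; since the bare radius (38 mm) is above r_cr, any added insulation will reduce heat loss.

r_cr ≈ 14.7 mm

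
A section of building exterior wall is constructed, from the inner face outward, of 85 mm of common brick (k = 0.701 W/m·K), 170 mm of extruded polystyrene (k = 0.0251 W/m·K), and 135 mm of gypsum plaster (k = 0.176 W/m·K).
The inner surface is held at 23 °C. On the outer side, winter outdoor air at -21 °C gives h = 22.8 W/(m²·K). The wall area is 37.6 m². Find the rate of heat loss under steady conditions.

Treating each layer as a thermal resistance in series:
R_common brick = L/(kA) = 0.085/(0.701×37.6) = 0.003225 K/W
R_extruded polystyrene = L/(kA) = 0.17/(0.0251×37.6) = 0.1801 K/W
R_gypsum plaster = L/(kA) = 0.135/(0.176×37.6) = 0.0204 K/W
R_outer film = 1/(h_o·A) = 1/(22.8×37.6) = 0.001166 K/W
R_total = 0.2049 K/W
Q = ΔT / R_total = 44 / 0.2049

Q ≈ 215 W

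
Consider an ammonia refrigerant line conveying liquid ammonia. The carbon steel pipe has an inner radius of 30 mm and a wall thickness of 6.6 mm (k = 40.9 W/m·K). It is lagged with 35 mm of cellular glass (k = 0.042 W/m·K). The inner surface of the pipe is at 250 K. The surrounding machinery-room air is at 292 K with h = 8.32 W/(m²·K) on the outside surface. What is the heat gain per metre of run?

q′ ≈ 14.9 W/m

Per-layer cylindrical resistances, series-summed:
R_carbon steel pipe wall = ln(36.6/30)/(2π×40.9×1) = 7.738×10^-4 K/W
R_cellular glass = ln(71.6/36.6)/(2π×0.042×1) = 2.543 K/W
R_outer film = 1/(h_o·2πr_oL) = 1/(8.32×2π×0.0716×1) = 0.2672 K/W
R_total = 2.811 K/W
Q = ΔT/R_total = 42/2.811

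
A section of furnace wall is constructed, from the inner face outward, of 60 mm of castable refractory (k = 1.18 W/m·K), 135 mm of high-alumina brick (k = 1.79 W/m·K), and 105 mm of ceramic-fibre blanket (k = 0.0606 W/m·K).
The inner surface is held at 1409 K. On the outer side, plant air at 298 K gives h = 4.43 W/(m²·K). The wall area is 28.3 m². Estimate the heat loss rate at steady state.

Q ≈ 15100 W

Treating each layer as a thermal resistance in series:
R_castable refractory = L/(kA) = 0.06/(1.18×28.3) = 0.001797 K/W
R_high-alumina brick = L/(kA) = 0.135/(1.79×28.3) = 0.002665 K/W
R_ceramic-fibre blanket = L/(kA) = 0.105/(0.0606×28.3) = 0.06123 K/W
R_outer film = 1/(h_o·A) = 1/(4.43×28.3) = 0.007976 K/W
R_total = 0.07366 K/W
Q = ΔT / R_total = 1111 / 0.07366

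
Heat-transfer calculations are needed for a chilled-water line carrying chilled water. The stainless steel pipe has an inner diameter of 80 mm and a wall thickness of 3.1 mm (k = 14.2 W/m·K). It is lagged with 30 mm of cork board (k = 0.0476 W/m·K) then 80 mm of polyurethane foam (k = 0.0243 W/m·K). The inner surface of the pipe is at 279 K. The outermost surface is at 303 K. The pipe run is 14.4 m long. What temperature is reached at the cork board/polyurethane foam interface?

T ≈ 285 K

Cylindrical conduction, so R = ln(r₂/r₁)/(2πkL) per layer, in series:
R_stainless steel pipe wall = ln(43.1/40)/(2π×14.2×14.4) = 5.81×10^-5 K/W
R_cork board = ln(73.1/43.1)/(2π×0.0476×14.4) = 0.1227 K/W
R_polyurethane foam = ln(153.1/73.1)/(2π×0.0243×14.4) = 0.3362 K/W
R_total = 0.459 K/W
Q = ΔT/R_total = 24/0.459
Q = 52.3 W
T_interface = T_inner + Q·ΣR(inner→interface) = 279 + 52.3×0.1227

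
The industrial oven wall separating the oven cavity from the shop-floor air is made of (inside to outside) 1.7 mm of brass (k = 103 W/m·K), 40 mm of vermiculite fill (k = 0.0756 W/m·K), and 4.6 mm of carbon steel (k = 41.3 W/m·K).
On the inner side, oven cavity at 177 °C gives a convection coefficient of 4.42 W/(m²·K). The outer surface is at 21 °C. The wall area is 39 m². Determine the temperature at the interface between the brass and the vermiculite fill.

T ≈ 130 °C

Using the resistance-network approach (series):
R_inner film = 1/(h_i·A) = 1/(4.42×39) = 0.005801 K/W
R_brass = L/(kA) = 0.0017/(103×39) = 4.232×10^-7 K/W
R_vermiculite fill = L/(kA) = 0.04/(0.0756×39) = 0.01357 K/W
R_carbon steel = L/(kA) = 0.0046/(41.3×39) = 2.856×10^-6 K/W
R_total = 0.01937 K/W;  Q = ΔT/R_total = 156/0.01937 = 8053 W
T_interface = T_inner − Q·ΣR(inner→interface) = 177 − 8050×0.005802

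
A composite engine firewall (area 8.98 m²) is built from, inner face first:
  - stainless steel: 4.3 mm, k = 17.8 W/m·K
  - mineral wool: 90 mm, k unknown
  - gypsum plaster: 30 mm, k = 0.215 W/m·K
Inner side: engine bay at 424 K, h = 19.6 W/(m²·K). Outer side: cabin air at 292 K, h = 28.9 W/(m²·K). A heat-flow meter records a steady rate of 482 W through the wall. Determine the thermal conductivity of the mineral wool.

k ≈ 0.0403 W/(m·K)

Thermal resistances in series:
R_inner film = 1/(h_i·A) = 1/(19.6×8.98) = 0.005682 K/W
R_stainless steel = L/(kA) = 0.0043/(17.8×8.98) = 2.69×10^-5 K/W
R_gypsum plaster = L/(kA) = 0.03/(0.215×8.98) = 0.01554 K/W
R_outer film = 1/(h_o·A) = 1/(28.9×8.98) = 0.003853 K/W
Sum of known resistances R_other = 0.0251 K/W
Total R = ΔT/Q = 132/482 = 0.2739 K/W
R_mineral wool = R_total − R_other = 0.2488 K/W
k = L/(R·A) = 0.09/(0.2488×8.98)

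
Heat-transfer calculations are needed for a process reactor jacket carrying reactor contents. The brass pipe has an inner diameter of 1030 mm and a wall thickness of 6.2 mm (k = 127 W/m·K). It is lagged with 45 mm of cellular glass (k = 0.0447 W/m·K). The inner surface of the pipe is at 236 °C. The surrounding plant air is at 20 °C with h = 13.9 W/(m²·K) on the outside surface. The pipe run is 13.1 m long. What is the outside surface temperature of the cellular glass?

Cylindrical conduction, so R = ln(r₂/r₁)/(2πkL) per layer, in series:
R_brass pipe wall = ln(521.2/515)/(2π×127×13.1) = 1.145×10^-6 K/W
R_cellular glass = ln(566.2/521.2)/(2π×0.0447×13.1) = 0.02251 K/W
R_outer film = 1/(h_o·2πr_oL) = 1/(13.9×2π×0.5662×13.1) = 0.001544 K/W
R_total = 0.02405 K/W
Q = ΔT/R_total = 216/0.02405
Q = 8980 W
T_interface = T_inner − Q·ΣR(inner→interface) = 236 − 8980×0.02251

T ≈ 33.9 °C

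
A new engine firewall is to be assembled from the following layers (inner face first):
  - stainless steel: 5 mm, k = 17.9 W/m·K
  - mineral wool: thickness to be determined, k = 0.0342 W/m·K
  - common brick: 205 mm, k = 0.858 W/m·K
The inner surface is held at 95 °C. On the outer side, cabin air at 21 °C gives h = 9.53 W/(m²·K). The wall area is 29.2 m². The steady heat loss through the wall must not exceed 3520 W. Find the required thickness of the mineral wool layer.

L ≈ 9.22 mm

Series thermal resistances:
R_stainless steel = L/(kA) = 0.005/(17.9×29.2) = 9.566×10^-6 K/W
R_common brick = L/(kA) = 0.205/(0.858×29.2) = 0.008182 K/W
R_outer film = 1/(h_o·A) = 1/(9.53×29.2) = 0.003594 K/W
Sum of the known resistances R_other = 0.01179 K/W
Required total resistance R_tot = ΔT/Q_allow = 74/3520 = 0.02102 K/W
R_mineral wool = R_tot − R_other = 0.009237 K/W
L = R·k·A = 0.009237×0.0342×29.2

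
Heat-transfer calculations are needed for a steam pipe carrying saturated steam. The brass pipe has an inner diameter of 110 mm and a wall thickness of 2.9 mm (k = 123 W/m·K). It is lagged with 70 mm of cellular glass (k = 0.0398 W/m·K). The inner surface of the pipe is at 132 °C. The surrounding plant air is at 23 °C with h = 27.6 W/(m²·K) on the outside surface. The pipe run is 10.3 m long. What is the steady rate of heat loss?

Cylindrical conduction, so R = ln(r₂/r₁)/(2πkL) per layer, in series:
R_brass pipe wall = ln(57.9/55)/(2π×123×10.3) = 6.455×10^-6 K/W
R_cellular glass = ln(127.9/57.9)/(2π×0.0398×10.3) = 0.3077 K/W
R_outer film = 1/(h_o·2πr_oL) = 1/(27.6×2π×0.1279×10.3) = 0.004377 K/W
R_total = 0.3121 K/W
Q = ΔT/R_total = 109/0.3121

Q ≈ 349 W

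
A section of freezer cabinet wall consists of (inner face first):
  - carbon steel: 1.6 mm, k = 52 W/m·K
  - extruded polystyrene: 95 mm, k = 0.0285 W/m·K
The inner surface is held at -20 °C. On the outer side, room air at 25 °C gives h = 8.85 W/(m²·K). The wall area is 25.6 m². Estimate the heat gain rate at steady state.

Q ≈ 334 W

Treating each layer as a thermal resistance in series:
R_carbon steel = L/(kA) = 0.0016/(52×25.6) = 1.202×10^-6 K/W
R_extruded polystyrene = L/(kA) = 0.095/(0.0285×25.6) = 0.1302 K/W
R_outer film = 1/(h_o·A) = 1/(8.85×25.6) = 0.004414 K/W
R_total = 0.1346 K/W
Q = ΔT / R_total = 45 / 0.1346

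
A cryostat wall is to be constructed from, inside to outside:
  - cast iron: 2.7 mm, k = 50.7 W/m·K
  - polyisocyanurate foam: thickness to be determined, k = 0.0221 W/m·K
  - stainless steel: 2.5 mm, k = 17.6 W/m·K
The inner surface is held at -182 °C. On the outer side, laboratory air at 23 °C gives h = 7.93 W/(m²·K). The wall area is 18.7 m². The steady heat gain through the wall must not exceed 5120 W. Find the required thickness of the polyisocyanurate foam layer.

L ≈ 13.8 mm

Using the resistance-network approach (series):
R_cast iron = L/(kA) = 0.0027/(50.7×18.7) = 2.848×10^-6 K/W
R_stainless steel = L/(kA) = 0.0025/(17.6×18.7) = 7.596×10^-6 K/W
R_outer film = 1/(h_o·A) = 1/(7.93×18.7) = 0.006743 K/W
Sum of the known resistances R_other = 0.006754 K/W
Required total resistance R_tot = ΔT/Q_allow = 205/5120 = 0.04004 K/W
R_polyisocyanurate foam = R_tot − R_other = 0.03329 K/W
L = R·k·A = 0.03329×0.0221×18.7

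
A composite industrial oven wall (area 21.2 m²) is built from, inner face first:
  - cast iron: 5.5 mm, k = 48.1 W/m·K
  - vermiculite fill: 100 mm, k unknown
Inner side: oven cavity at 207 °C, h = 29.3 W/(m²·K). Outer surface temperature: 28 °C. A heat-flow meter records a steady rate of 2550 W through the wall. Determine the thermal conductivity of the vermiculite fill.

Series thermal resistances:
R_inner film = 1/(h_i·A) = 1/(29.3×21.2) = 0.00161 K/W
R_cast iron = L/(kA) = 0.0055/(48.1×21.2) = 5.394×10^-6 K/W
Sum of known resistances R_other = 0.001615 K/W
Total R = ΔT/Q = 179/2550 = 0.0702 K/W
R_vermiculite fill = R_total − R_other = 0.06858 K/W
k = L/(R·A) = 0.1/(0.06858×21.2)

k ≈ 0.0688 W/(m·K)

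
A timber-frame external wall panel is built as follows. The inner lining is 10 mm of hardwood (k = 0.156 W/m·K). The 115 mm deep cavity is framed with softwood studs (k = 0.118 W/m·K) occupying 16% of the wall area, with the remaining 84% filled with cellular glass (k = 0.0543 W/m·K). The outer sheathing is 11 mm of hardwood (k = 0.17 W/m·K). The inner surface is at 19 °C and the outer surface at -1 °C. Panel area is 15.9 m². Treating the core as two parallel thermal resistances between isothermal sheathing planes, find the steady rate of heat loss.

Q ≈ 166 W

Sheathing layers in series; stud and cavity paths in parallel between them.
R_inner = 0.01/(0.156×15.9) = 0.004032 K/W
R_stud  = 0.115/(0.118×0.16×15.9) = 0.3831 K/W
R_cav   = 0.115/(0.0543×0.84×15.9) = 0.1586 K/W
1/R_core = 1/R_stud + 1/R_cav → R_core = 0.1121 K/W
R_outer = 0.011/(0.17×15.9) = 0.00407 K/W
R_total = 0.1203 K/W
Q = ΔT/R_total = 20/0.1203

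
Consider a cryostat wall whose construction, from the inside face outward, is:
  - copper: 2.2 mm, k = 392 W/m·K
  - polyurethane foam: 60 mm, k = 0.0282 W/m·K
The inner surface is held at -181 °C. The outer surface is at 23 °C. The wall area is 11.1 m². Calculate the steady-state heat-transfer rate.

Q ≈ 1060 W

Treating each layer as a thermal resistance in series:
R_copper = L/(kA) = 0.0022/(392×11.1) = 5.056×10^-7 K/W
R_polyurethane foam = L/(kA) = 0.06/(0.0282×11.1) = 0.1917 K/W
R_total = 0.1917 K/W
Q = ΔT / R_total = 204 / 0.1917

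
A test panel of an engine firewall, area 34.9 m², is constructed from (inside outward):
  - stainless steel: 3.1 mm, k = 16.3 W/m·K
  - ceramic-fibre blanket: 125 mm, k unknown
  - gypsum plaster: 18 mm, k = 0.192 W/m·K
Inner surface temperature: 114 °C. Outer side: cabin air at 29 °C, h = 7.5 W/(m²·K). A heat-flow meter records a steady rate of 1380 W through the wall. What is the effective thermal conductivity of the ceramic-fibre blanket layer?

Series thermal resistances:
R_stainless steel = L/(kA) = 0.0031/(16.3×34.9) = 5.449×10^-6 K/W
R_gypsum plaster = L/(kA) = 0.018/(0.192×34.9) = 0.002686 K/W
R_outer film = 1/(h_o·A) = 1/(7.5×34.9) = 0.00382 K/W
Sum of known resistances R_other = 0.006512 K/W
Total R = ΔT/Q = 85/1380 = 0.06159 K/W
R_ceramic-fibre blanket = R_total − R_other = 0.05508 K/W
k = L/(R·A) = 0.125/(0.05508×34.9)

k ≈ 0.065 W/(m·K)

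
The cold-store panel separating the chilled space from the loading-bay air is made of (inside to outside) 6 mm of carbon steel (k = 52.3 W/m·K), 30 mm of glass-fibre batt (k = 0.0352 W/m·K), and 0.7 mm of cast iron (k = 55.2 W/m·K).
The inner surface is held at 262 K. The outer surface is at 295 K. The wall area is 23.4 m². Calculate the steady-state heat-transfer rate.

Model the wall as resistances in series:
R_carbon steel = L/(kA) = 0.006/(52.3×23.4) = 4.903×10^-6 K/W
R_glass-fibre batt = L/(kA) = 0.03/(0.0352×23.4) = 0.03642 K/W
R_cast iron = L/(kA) = 0.0007/(55.2×23.4) = 5.419×10^-7 K/W
R_total = 0.03643 K/W
Q = ΔT / R_total = 33 / 0.03643

Q ≈ 906 W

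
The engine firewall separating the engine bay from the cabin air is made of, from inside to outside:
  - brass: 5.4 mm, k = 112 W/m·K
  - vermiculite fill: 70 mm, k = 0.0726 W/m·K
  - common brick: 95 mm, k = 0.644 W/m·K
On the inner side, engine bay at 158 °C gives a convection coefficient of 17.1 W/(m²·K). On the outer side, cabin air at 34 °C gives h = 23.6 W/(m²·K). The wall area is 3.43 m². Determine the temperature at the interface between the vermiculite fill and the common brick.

Treating each layer as a thermal resistance in series:
R_inner film = 1/(h_i·A) = 1/(17.1×3.43) = 0.01705 K/W
R_brass = L/(kA) = 0.0054/(112×3.43) = 1.406×10^-5 K/W
R_vermiculite fill = L/(kA) = 0.07/(0.0726×3.43) = 0.2811 K/W
R_common brick = L/(kA) = 0.095/(0.644×3.43) = 0.04301 K/W
R_outer film = 1/(h_o·A) = 1/(23.6×3.43) = 0.01235 K/W
R_total = 0.3535 K/W;  Q = ΔT/R_total = 124/0.3535 = 350.7 W
T_interface = T_inner − Q·ΣR(inner→interface) = 158 − 351×0.2982

T ≈ 53.4 °C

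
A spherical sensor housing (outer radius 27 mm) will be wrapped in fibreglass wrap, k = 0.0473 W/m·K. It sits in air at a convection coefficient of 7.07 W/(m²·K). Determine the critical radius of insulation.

For a sphere r_cr = 2k/h = 2×0.0473/7.07
r_cr = 13.4 mm; since the bare radius (27 mm) is above r_cr, any added insulation will reduce heat loss.

r_cr ≈ 13.4 mm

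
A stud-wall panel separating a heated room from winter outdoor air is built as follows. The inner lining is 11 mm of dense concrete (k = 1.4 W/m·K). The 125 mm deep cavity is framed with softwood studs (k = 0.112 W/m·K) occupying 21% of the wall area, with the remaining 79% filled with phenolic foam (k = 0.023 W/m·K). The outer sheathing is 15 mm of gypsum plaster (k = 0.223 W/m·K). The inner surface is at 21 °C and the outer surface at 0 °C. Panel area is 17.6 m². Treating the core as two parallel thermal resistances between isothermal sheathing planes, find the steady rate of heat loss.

Q ≈ 120 W

Sheathing layers in series; stud and cavity paths in parallel between them.
R_inner = 0.011/(1.4×17.6) = 4.464×10^-4 K/W
R_stud  = 0.125/(0.112×0.21×17.6) = 0.302 K/W
R_cav   = 0.125/(0.023×0.79×17.6) = 0.3909 K/W
1/R_core = 1/R_stud + 1/R_cav → R_core = 0.1704 K/W
R_outer = 0.015/(0.223×17.6) = 0.003822 K/W
R_total = 0.1746 K/W
Q = ΔT/R_total = 21/0.1746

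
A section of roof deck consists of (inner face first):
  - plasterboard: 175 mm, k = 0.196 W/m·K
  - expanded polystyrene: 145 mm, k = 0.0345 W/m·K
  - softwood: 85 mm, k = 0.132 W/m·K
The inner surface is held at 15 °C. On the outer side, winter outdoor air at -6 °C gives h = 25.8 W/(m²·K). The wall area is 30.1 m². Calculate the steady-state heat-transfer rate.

Series thermal resistances:
R_plasterboard = L/(kA) = 0.175/(0.196×30.1) = 0.02966 K/W
R_expanded polystyrene = L/(kA) = 0.145/(0.0345×30.1) = 0.1396 K/W
R_softwood = L/(kA) = 0.085/(0.132×30.1) = 0.02139 K/W
R_outer film = 1/(h_o·A) = 1/(25.8×30.1) = 0.001288 K/W
R_total = 0.192 K/W
Q = ΔT / R_total = 21 / 0.192

Q ≈ 109 W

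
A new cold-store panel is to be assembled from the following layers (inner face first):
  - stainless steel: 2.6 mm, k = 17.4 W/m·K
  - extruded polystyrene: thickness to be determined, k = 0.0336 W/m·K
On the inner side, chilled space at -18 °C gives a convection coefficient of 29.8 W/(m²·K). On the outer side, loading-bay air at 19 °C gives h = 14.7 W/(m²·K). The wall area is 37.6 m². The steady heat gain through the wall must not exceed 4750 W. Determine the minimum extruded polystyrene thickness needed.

L ≈ 6.42 mm

Using the resistance-network approach (series):
R_inner film = 1/(h_i·A) = 1/(29.8×37.6) = 8.925×10^-4 K/W
R_stainless steel = L/(kA) = 0.0026/(17.4×37.6) = 3.974×10^-6 K/W
R_outer film = 1/(h_o·A) = 1/(14.7×37.6) = 0.001809 K/W
Sum of the known resistances R_other = 0.002706 K/W
Required total resistance R_tot = ΔT/Q_allow = 37/4750 = 0.007789 K/W
R_extruded polystyrene = R_tot − R_other = 0.005084 K/W
L = R·k·A = 0.005084×0.0336×37.6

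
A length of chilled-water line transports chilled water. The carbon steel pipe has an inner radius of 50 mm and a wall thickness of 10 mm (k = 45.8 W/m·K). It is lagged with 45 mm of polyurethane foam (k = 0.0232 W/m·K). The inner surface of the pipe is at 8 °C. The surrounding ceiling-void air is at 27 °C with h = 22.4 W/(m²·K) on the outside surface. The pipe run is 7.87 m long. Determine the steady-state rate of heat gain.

Treating each annulus and film as a series resistance:
R_carbon steel pipe wall = ln(60/50)/(2π×45.8×7.87) = 8.05×10^-5 K/W
R_polyurethane foam = ln(105/60)/(2π×0.0232×7.87) = 0.4878 K/W
R_outer film = 1/(h_o·2πr_oL) = 1/(22.4×2π×0.105×7.87) = 0.008598 K/W
R_total = 0.4965 K/W
Q = ΔT/R_total = 19/0.4965

Q ≈ 38.3 W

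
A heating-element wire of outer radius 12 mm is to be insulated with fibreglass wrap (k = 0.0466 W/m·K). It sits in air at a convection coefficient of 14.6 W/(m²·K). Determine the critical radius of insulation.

r_cr ≈ 3.19 mm

For a cylinder r_cr = k/h = 0.0466/14.6
r_cr = 3.19 mm; since the bare radius (12 mm) is above r_cr, any added insulation will reduce heat loss.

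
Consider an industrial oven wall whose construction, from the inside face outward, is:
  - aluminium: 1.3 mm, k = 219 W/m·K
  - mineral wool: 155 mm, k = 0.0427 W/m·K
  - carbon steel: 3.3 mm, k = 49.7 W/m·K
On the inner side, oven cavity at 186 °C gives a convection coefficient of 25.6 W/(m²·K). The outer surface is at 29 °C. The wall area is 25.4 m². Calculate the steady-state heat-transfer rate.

Thermal resistances in series:
R_inner film = 1/(h_i·A) = 1/(25.6×25.4) = 0.001538 K/W
R_aluminium = L/(kA) = 0.0013/(219×25.4) = 2.337×10^-7 K/W
R_mineral wool = L/(kA) = 0.155/(0.0427×25.4) = 0.1429 K/W
R_carbon steel = L/(kA) = 0.0033/(49.7×25.4) = 2.614×10^-6 K/W
R_total = 0.1445 K/W
Q = ΔT / R_total = 157 / 0.1445

Q ≈ 1090 W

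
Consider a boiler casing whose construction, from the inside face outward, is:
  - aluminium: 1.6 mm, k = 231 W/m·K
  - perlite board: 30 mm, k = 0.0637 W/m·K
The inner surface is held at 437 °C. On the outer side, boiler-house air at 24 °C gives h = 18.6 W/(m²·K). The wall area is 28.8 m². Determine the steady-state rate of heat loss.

Q ≈ 22700 W

Model the wall as resistances in series:
R_aluminium = L/(kA) = 0.0016/(231×28.8) = 2.405×10^-7 K/W
R_perlite board = L/(kA) = 0.03/(0.0637×28.8) = 0.01635 K/W
R_outer film = 1/(h_o·A) = 1/(18.6×28.8) = 0.001867 K/W
R_total = 0.01822 K/W
Q = ΔT / R_total = 413 / 0.01822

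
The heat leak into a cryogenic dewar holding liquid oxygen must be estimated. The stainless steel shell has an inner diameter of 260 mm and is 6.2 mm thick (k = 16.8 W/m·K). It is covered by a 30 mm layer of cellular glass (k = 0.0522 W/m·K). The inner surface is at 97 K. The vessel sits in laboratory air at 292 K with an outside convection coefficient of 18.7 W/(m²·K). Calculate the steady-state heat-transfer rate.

Q ≈ 89.6 W

Radial (spherical) resistances in series:
R_stainless steel shell = (1/0.13 − 1/0.1362)/(4π×16.8) = 0.001659 K/W
R_cellular glass = (1/0.1362 − 1/0.1662)/(4π×0.0522) = 2.02 K/W
R_outer film = 1/(h·4πr_o²) = 1/(18.7×4π×0.1662²) = 0.1541 K/W
R_total = 2.176 K/W
Q = ΔT/R_total = 195/2.176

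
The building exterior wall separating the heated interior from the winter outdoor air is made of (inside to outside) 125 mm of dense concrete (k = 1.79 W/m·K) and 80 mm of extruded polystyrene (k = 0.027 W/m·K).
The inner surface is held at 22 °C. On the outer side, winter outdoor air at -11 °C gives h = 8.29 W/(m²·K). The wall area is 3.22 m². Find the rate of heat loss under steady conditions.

Q ≈ 33.7 W

Treating each layer as a thermal resistance in series:
R_dense concrete = L/(kA) = 0.125/(1.79×3.22) = 0.02169 K/W
R_extruded polystyrene = L/(kA) = 0.08/(0.027×3.22) = 0.9202 K/W
R_outer film = 1/(h_o·A) = 1/(8.29×3.22) = 0.03746 K/W
R_total = 0.9793 K/W
Q = ΔT / R_total = 33 / 0.9793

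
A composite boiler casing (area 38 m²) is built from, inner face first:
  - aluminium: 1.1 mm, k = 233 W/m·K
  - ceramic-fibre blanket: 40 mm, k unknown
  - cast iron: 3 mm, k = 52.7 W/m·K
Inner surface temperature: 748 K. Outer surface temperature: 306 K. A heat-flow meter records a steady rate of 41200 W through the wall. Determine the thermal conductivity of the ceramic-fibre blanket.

k ≈ 0.0981 W/(m·K)

Model the wall as resistances in series:
R_aluminium = L/(kA) = 0.0011/(233×38) = 1.242×10^-7 K/W
R_cast iron = L/(kA) = 0.003/(52.7×38) = 1.498×10^-6 K/W
Sum of known resistances R_other = 1.622×10^-6 K/W
Total R = ΔT/Q = 442/41200 = 0.01073 K/W
R_ceramic-fibre blanket = R_total − R_other = 0.01073 K/W
k = L/(R·A) = 0.04/(0.01073×38)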